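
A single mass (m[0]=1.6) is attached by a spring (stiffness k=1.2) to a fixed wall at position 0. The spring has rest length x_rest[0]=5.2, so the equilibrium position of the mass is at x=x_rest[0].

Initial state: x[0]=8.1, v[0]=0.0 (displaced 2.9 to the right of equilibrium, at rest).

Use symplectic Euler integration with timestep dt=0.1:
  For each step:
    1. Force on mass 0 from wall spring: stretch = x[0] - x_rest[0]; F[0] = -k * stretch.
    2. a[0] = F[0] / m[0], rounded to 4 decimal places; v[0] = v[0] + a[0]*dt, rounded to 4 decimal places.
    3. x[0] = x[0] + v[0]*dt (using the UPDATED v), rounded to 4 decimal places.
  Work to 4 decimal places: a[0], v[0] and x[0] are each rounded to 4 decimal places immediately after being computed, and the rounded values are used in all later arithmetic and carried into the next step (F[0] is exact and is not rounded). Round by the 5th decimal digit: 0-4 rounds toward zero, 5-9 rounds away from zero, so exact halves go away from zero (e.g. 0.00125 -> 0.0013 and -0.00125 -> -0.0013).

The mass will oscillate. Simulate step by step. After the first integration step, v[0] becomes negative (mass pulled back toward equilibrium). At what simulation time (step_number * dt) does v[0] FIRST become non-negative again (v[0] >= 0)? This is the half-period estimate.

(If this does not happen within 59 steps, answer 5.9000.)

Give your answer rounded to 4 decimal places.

Answer: 3.7000

Derivation:
Step 0: x=[8.1000] v=[0.0000]
Step 1: x=[8.0783] v=[-0.2175]
Step 2: x=[8.0350] v=[-0.4334]
Step 3: x=[7.9704] v=[-0.6460]
Step 4: x=[7.8850] v=[-0.8538]
Step 5: x=[7.7795] v=[-1.0552]
Step 6: x=[7.6546] v=[-1.2487]
Step 7: x=[7.5113] v=[-1.4328]
Step 8: x=[7.3507] v=[-1.6062]
Step 9: x=[7.1740] v=[-1.7675]
Step 10: x=[6.9824] v=[-1.9156]
Step 11: x=[6.7775] v=[-2.0493]
Step 12: x=[6.5607] v=[-2.1676]
Step 13: x=[6.3337] v=[-2.2697]
Step 14: x=[6.0982] v=[-2.3547]
Step 15: x=[5.8560] v=[-2.4221]
Step 16: x=[5.6089] v=[-2.4713]
Step 17: x=[5.3587] v=[-2.5020]
Step 18: x=[5.1073] v=[-2.5139]
Step 19: x=[4.8566] v=[-2.5070]
Step 20: x=[4.6085] v=[-2.4812]
Step 21: x=[4.3648] v=[-2.4368]
Step 22: x=[4.1274] v=[-2.3742]
Step 23: x=[3.8980] v=[-2.2938]
Step 24: x=[3.6784] v=[-2.1962]
Step 25: x=[3.4702] v=[-2.0821]
Step 26: x=[3.2750] v=[-1.9524]
Step 27: x=[3.0942] v=[-1.8080]
Step 28: x=[2.9292] v=[-1.6501]
Step 29: x=[2.7812] v=[-1.4798]
Step 30: x=[2.6514] v=[-1.2984]
Step 31: x=[2.5407] v=[-1.1073]
Step 32: x=[2.4499] v=[-0.9079]
Step 33: x=[2.3797] v=[-0.7016]
Step 34: x=[2.3307] v=[-0.4901]
Step 35: x=[2.3032] v=[-0.2749]
Step 36: x=[2.2974] v=[-0.0576]
Step 37: x=[2.3134] v=[0.1601]
First v>=0 after going negative at step 37, time=3.7000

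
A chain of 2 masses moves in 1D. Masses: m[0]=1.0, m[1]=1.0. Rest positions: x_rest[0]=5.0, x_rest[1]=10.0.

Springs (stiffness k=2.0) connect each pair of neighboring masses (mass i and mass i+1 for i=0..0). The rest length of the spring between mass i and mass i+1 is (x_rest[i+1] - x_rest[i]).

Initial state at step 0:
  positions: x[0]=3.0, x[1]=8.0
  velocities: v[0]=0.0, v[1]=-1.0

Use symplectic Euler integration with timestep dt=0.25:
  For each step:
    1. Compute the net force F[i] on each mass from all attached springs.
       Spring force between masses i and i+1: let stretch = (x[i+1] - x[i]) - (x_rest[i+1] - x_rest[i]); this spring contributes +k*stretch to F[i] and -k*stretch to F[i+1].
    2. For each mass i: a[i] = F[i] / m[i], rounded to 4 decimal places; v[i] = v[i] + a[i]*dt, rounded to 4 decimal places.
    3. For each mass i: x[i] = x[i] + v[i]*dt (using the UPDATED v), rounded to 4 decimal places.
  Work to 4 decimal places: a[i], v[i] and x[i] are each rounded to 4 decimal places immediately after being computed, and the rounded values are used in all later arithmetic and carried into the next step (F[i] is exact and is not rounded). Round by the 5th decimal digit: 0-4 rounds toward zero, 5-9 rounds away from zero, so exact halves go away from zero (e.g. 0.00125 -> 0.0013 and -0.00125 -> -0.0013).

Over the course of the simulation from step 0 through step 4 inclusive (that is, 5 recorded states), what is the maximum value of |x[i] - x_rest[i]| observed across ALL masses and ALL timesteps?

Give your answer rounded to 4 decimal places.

Answer: 2.7324

Derivation:
Step 0: x=[3.0000 8.0000] v=[0.0000 -1.0000]
Step 1: x=[3.0000 7.7500] v=[0.0000 -1.0000]
Step 2: x=[2.9688 7.5313] v=[-0.1250 -0.8750]
Step 3: x=[2.8829 7.3672] v=[-0.3438 -0.6563]
Step 4: x=[2.7325 7.2676] v=[-0.6017 -0.3985]
Max displacement = 2.7324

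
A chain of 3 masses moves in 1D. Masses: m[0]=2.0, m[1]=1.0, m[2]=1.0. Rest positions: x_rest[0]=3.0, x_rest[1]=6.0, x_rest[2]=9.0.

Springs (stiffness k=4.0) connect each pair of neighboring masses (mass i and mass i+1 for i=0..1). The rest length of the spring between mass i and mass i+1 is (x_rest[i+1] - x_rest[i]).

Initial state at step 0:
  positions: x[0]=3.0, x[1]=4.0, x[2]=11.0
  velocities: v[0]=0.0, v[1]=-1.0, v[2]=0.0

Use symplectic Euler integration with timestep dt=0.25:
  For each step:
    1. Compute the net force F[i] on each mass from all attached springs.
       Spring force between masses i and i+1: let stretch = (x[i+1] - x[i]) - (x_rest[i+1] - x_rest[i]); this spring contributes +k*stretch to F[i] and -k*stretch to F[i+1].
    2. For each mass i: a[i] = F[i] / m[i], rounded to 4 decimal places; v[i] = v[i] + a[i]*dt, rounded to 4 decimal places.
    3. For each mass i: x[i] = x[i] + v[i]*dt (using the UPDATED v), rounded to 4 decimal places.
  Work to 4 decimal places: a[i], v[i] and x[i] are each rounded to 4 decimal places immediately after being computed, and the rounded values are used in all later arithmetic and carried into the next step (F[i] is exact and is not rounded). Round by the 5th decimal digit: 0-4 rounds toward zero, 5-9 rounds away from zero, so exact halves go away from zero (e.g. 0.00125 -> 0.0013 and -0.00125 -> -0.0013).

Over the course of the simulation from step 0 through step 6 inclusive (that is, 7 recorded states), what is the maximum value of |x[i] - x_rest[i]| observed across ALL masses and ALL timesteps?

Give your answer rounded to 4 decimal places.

Step 0: x=[3.0000 4.0000 11.0000] v=[0.0000 -1.0000 0.0000]
Step 1: x=[2.7500 5.2500 10.0000] v=[-1.0000 5.0000 -4.0000]
Step 2: x=[2.4375 7.0625 8.5625] v=[-1.2500 7.2500 -5.7500]
Step 3: x=[2.3281 8.0938 7.5000] v=[-0.4375 4.1250 -4.2500]
Step 4: x=[2.5645 7.5352 7.3360] v=[0.9454 -2.2345 -0.6562]
Step 5: x=[3.0472 5.6841 7.9718] v=[1.9308 -7.4044 2.5430]
Step 6: x=[3.4845 3.7457 8.7856] v=[1.7493 -7.7536 3.2553]
Max displacement = 2.2543

Answer: 2.2543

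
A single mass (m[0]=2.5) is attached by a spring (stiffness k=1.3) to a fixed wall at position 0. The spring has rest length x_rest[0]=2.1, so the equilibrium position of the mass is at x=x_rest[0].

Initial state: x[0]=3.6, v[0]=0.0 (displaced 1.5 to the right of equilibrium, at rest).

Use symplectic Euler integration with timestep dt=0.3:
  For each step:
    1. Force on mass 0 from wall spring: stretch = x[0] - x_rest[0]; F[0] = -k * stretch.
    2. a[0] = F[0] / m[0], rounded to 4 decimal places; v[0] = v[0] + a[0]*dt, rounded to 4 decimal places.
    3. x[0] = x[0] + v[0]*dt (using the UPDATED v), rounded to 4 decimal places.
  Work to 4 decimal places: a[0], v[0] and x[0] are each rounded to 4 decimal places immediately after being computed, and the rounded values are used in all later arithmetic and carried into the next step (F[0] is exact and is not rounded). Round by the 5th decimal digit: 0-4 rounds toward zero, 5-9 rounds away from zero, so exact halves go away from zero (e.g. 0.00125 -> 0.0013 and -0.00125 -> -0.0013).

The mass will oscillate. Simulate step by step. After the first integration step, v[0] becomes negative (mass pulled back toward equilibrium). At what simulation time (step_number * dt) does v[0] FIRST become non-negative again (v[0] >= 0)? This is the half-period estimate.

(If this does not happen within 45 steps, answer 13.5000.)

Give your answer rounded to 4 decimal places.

Step 0: x=[3.6000] v=[0.0000]
Step 1: x=[3.5298] v=[-0.2340]
Step 2: x=[3.3927] v=[-0.4571]
Step 3: x=[3.1951] v=[-0.6588]
Step 4: x=[2.9462] v=[-0.8297]
Step 5: x=[2.6577] v=[-0.9617]
Step 6: x=[2.3431] v=[-1.0487]
Step 7: x=[2.0171] v=[-1.0866]
Step 8: x=[1.6950] v=[-1.0737]
Step 9: x=[1.3919] v=[-1.0105]
Step 10: x=[1.1219] v=[-0.9000]
Step 11: x=[0.8977] v=[-0.7474]
Step 12: x=[0.7298] v=[-0.5598]
Step 13: x=[0.6260] v=[-0.3461]
Step 14: x=[0.5911] v=[-0.1162]
Step 15: x=[0.6269] v=[0.1192]
First v>=0 after going negative at step 15, time=4.5000

Answer: 4.5000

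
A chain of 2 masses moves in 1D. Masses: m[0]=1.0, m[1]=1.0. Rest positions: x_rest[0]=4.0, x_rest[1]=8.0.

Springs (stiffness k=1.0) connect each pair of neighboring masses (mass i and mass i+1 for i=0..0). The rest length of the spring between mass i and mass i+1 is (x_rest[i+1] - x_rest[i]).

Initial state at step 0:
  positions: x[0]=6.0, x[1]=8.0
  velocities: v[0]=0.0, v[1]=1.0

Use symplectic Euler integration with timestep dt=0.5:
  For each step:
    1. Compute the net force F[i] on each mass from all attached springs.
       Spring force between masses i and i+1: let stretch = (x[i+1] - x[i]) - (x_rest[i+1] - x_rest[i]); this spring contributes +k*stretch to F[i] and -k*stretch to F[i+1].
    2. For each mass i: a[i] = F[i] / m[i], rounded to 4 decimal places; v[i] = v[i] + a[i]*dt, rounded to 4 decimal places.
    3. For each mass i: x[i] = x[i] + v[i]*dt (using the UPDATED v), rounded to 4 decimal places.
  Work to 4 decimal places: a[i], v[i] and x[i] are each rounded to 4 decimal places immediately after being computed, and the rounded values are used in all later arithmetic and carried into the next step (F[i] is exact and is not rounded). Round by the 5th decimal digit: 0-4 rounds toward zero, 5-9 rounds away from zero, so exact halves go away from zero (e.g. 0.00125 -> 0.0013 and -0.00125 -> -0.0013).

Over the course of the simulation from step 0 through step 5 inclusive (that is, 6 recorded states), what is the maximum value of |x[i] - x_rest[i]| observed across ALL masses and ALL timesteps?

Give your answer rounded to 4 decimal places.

Answer: 3.1563

Derivation:
Step 0: x=[6.0000 8.0000] v=[0.0000 1.0000]
Step 1: x=[5.5000 9.0000] v=[-1.0000 2.0000]
Step 2: x=[4.8750 10.1250] v=[-1.2500 2.2500]
Step 3: x=[4.5625 10.9375] v=[-0.6250 1.6250]
Step 4: x=[4.8438 11.1563] v=[0.5625 0.4375]
Step 5: x=[5.7032 10.7969] v=[1.7188 -0.7188]
Max displacement = 3.1563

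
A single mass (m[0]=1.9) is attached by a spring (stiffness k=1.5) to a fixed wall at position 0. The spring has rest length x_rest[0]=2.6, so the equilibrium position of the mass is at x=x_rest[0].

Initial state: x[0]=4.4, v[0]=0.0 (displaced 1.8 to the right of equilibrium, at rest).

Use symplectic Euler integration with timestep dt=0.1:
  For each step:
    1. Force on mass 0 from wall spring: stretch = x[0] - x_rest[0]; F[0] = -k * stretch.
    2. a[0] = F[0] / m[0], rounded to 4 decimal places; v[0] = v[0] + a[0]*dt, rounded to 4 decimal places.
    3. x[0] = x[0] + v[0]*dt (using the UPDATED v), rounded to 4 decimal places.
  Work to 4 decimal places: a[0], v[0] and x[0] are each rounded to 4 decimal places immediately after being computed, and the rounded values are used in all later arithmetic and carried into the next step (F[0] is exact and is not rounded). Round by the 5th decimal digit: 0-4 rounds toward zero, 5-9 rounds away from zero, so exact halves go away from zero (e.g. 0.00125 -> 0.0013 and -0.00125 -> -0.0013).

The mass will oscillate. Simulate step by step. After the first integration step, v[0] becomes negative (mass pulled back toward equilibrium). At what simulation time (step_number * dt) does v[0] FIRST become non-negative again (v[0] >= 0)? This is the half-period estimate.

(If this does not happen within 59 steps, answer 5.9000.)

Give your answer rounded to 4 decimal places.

Step 0: x=[4.4000] v=[0.0000]
Step 1: x=[4.3858] v=[-0.1421]
Step 2: x=[4.3575] v=[-0.2831]
Step 3: x=[4.3153] v=[-0.4219]
Step 4: x=[4.2596] v=[-0.5573]
Step 5: x=[4.1908] v=[-0.6883]
Step 6: x=[4.1094] v=[-0.8139]
Step 7: x=[4.0161] v=[-0.9331]
Step 8: x=[3.9116] v=[-1.0449]
Step 9: x=[3.7968] v=[-1.1485]
Step 10: x=[3.6725] v=[-1.2430]
Step 11: x=[3.5397] v=[-1.3277]
Step 12: x=[3.3995] v=[-1.4019]
Step 13: x=[3.2530] v=[-1.4650]
Step 14: x=[3.1013] v=[-1.5166]
Step 15: x=[2.9457] v=[-1.5562]
Step 16: x=[2.7874] v=[-1.5835]
Step 17: x=[2.6276] v=[-1.5983]
Step 18: x=[2.4676] v=[-1.6005]
Step 19: x=[2.3086] v=[-1.5901]
Step 20: x=[2.1519] v=[-1.5671]
Step 21: x=[1.9987] v=[-1.5317]
Step 22: x=[1.8503] v=[-1.4842]
Step 23: x=[1.7078] v=[-1.4250]
Step 24: x=[1.5723] v=[-1.3546]
Step 25: x=[1.4450] v=[-1.2735]
Step 26: x=[1.3268] v=[-1.1823]
Step 27: x=[1.2186] v=[-1.0818]
Step 28: x=[1.1213] v=[-0.9727]
Step 29: x=[1.0357] v=[-0.8560]
Step 30: x=[0.9625] v=[-0.7325]
Step 31: x=[0.9022] v=[-0.6032]
Step 32: x=[0.8553] v=[-0.4692]
Step 33: x=[0.8222] v=[-0.3315]
Step 34: x=[0.8031] v=[-0.1912]
Step 35: x=[0.7982] v=[-0.0493]
Step 36: x=[0.8075] v=[0.0930]
First v>=0 after going negative at step 36, time=3.6000

Answer: 3.6000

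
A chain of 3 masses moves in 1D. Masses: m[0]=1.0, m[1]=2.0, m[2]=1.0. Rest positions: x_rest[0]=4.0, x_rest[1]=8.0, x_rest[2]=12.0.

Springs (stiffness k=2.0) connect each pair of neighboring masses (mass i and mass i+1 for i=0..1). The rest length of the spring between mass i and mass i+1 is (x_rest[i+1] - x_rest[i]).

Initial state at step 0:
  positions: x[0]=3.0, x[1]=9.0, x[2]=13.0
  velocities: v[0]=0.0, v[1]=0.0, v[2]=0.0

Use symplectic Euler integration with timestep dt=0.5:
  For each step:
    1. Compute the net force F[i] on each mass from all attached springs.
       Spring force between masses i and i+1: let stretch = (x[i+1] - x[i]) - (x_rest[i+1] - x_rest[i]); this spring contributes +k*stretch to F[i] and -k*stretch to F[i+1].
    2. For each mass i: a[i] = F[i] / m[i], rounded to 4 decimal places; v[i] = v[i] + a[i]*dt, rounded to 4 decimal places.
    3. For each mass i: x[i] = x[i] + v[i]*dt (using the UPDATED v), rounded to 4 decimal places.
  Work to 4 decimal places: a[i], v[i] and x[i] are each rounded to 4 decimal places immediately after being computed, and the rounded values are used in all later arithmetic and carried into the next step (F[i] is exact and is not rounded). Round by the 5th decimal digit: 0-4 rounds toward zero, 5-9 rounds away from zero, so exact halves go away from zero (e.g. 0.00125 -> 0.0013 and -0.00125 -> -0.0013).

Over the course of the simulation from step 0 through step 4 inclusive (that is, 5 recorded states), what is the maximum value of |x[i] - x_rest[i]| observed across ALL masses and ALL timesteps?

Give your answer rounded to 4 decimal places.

Answer: 1.8750

Derivation:
Step 0: x=[3.0000 9.0000 13.0000] v=[0.0000 0.0000 0.0000]
Step 1: x=[4.0000 8.5000 13.0000] v=[2.0000 -1.0000 0.0000]
Step 2: x=[5.2500 8.0000 12.7500] v=[2.5000 -1.0000 -0.5000]
Step 3: x=[5.8750 8.0000 12.1250] v=[1.2500 0.0000 -1.2500]
Step 4: x=[5.5625 8.5000 11.4375] v=[-0.6250 1.0000 -1.3750]
Max displacement = 1.8750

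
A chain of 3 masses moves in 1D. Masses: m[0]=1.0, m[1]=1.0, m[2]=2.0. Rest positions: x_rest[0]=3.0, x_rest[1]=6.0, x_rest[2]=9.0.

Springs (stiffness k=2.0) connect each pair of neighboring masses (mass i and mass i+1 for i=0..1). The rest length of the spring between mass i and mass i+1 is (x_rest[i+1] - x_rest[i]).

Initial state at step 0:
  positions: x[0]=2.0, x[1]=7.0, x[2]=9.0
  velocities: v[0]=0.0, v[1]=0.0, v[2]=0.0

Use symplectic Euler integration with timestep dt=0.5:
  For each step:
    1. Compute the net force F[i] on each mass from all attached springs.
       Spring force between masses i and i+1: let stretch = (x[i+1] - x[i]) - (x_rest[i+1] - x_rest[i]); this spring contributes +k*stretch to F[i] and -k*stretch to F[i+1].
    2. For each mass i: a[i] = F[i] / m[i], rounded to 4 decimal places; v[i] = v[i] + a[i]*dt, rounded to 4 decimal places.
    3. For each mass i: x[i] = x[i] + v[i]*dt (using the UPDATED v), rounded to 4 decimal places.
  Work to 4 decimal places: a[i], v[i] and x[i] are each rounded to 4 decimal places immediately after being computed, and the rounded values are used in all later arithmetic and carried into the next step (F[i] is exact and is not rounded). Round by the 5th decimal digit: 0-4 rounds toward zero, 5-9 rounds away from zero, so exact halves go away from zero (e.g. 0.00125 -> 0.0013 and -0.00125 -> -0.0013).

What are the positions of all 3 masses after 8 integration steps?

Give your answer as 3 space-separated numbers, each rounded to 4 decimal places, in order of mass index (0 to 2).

Step 0: x=[2.0000 7.0000 9.0000] v=[0.0000 0.0000 0.0000]
Step 1: x=[3.0000 5.5000 9.2500] v=[2.0000 -3.0000 0.5000]
Step 2: x=[3.7500 4.6250 9.3125] v=[1.5000 -1.7500 0.1250]
Step 3: x=[3.4375 5.6563 8.9531] v=[-0.6250 2.0625 -0.7188]
Step 4: x=[2.7344 7.2266 8.5195] v=[-1.4062 3.1405 -0.8672]
Step 5: x=[2.7774 7.1972 8.5127] v=[0.0860 -0.0588 -0.0137]
Step 6: x=[3.5303 5.6157 8.9270] v=[1.5058 -3.1631 0.8286]
Step 7: x=[3.8259 4.6471 9.2635] v=[0.5912 -1.9372 0.6730]
Step 8: x=[3.0321 5.5761 9.1959] v=[-1.5876 1.8580 -0.1352]

Answer: 3.0321 5.5761 9.1959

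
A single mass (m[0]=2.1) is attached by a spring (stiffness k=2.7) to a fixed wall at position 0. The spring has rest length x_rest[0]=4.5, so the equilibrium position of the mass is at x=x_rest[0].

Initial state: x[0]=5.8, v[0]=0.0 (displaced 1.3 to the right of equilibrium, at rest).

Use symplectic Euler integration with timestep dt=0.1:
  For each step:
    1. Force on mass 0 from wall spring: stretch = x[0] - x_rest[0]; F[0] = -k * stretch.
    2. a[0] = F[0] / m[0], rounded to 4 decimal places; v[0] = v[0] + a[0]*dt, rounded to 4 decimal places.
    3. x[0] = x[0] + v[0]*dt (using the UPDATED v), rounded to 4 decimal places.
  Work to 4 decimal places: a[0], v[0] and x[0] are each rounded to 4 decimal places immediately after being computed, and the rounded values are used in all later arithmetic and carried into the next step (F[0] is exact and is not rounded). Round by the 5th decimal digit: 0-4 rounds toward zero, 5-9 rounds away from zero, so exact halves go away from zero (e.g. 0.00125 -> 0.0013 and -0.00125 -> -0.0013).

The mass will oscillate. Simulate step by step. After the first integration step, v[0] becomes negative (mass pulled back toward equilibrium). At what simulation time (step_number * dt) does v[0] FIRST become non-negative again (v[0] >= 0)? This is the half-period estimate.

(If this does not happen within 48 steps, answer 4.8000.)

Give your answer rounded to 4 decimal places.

Step 0: x=[5.8000] v=[0.0000]
Step 1: x=[5.7833] v=[-0.1671]
Step 2: x=[5.7501] v=[-0.3321]
Step 3: x=[5.7008] v=[-0.4928]
Step 4: x=[5.6361] v=[-0.6472]
Step 5: x=[5.5568] v=[-0.7933]
Step 6: x=[5.4639] v=[-0.9292]
Step 7: x=[5.3586] v=[-1.0531]
Step 8: x=[5.2423] v=[-1.1635]
Step 9: x=[5.1164] v=[-1.2589]
Step 10: x=[4.9826] v=[-1.3382]
Step 11: x=[4.8426] v=[-1.4003]
Step 12: x=[4.6982] v=[-1.4444]
Step 13: x=[4.5512] v=[-1.4699]
Step 14: x=[4.4036] v=[-1.4765]
Step 15: x=[4.2572] v=[-1.4641]
Step 16: x=[4.1139] v=[-1.4329]
Step 17: x=[3.9756] v=[-1.3833]
Step 18: x=[3.8440] v=[-1.3159]
Step 19: x=[3.7208] v=[-1.2316]
Step 20: x=[3.6077] v=[-1.1314]
Step 21: x=[3.5060] v=[-1.0167]
Step 22: x=[3.4171] v=[-0.8889]
Step 23: x=[3.3421] v=[-0.7497]
Step 24: x=[3.2820] v=[-0.6008]
Step 25: x=[3.2376] v=[-0.4442]
Step 26: x=[3.2094] v=[-0.2819]
Step 27: x=[3.1978] v=[-0.1160]
Step 28: x=[3.2029] v=[0.0514]
First v>=0 after going negative at step 28, time=2.8000

Answer: 2.8000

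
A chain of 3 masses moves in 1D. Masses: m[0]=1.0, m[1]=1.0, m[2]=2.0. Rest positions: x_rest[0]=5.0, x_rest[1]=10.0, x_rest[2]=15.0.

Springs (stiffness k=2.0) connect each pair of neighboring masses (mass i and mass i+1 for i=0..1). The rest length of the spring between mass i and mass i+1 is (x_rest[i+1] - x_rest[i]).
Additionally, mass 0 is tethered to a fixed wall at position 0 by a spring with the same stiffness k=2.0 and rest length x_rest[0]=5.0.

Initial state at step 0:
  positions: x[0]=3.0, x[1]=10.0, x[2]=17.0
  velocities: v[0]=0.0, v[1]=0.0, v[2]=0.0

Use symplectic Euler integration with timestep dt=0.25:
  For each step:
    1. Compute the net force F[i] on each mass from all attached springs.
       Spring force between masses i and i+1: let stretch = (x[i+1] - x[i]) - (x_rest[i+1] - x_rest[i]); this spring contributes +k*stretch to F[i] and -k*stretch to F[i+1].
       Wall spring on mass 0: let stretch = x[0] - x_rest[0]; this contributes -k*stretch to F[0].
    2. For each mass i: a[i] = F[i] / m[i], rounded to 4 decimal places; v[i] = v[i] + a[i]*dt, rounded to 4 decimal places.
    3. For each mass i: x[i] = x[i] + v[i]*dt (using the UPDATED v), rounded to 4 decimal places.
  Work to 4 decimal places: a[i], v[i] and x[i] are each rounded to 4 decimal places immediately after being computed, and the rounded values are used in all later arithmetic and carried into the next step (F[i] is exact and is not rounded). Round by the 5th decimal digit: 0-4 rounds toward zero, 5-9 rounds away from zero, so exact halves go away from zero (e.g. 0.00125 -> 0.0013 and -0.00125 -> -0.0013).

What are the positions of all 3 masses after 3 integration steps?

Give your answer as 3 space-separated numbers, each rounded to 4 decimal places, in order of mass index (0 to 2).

Answer: 5.4121 10.2080 16.2915

Derivation:
Step 0: x=[3.0000 10.0000 17.0000] v=[0.0000 0.0000 0.0000]
Step 1: x=[3.5000 10.0000 16.8750] v=[2.0000 0.0000 -0.5000]
Step 2: x=[4.3750 10.0469 16.6328] v=[3.5000 0.1875 -0.9688]
Step 3: x=[5.4121 10.2080 16.2915] v=[4.1485 0.6445 -1.3653]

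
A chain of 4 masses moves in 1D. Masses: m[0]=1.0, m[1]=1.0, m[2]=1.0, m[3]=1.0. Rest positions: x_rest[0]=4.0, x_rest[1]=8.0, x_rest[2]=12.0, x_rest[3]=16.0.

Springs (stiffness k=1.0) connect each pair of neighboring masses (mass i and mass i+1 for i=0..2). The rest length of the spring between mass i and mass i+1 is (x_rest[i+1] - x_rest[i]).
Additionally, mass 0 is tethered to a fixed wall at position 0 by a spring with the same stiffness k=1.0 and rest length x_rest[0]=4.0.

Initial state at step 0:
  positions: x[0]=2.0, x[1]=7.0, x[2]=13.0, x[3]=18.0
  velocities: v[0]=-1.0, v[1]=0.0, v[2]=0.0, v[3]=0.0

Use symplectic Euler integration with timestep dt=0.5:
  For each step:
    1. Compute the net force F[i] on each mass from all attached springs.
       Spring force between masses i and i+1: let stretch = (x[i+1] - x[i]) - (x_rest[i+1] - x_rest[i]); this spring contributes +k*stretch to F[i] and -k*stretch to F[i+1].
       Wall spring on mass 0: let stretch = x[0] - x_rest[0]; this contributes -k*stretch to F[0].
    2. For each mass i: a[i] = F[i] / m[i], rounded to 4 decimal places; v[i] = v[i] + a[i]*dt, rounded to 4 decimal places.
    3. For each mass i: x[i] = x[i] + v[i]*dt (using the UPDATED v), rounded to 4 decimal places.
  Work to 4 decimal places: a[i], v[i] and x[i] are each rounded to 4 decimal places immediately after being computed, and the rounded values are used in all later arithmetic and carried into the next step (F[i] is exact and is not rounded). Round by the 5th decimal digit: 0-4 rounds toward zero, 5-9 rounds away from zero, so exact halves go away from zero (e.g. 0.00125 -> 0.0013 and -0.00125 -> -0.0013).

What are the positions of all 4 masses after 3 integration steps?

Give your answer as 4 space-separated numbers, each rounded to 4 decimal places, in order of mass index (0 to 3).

Answer: 4.4375 8.0782 12.0313 16.5313

Derivation:
Step 0: x=[2.0000 7.0000 13.0000 18.0000] v=[-1.0000 0.0000 0.0000 0.0000]
Step 1: x=[2.2500 7.2500 12.7500 17.7500] v=[0.5000 0.5000 -0.5000 -0.5000]
Step 2: x=[3.1875 7.6250 12.3750 17.2500] v=[1.8750 0.7500 -0.7500 -1.0000]
Step 3: x=[4.4375 8.0782 12.0313 16.5313] v=[2.5000 0.9063 -0.6875 -1.4375]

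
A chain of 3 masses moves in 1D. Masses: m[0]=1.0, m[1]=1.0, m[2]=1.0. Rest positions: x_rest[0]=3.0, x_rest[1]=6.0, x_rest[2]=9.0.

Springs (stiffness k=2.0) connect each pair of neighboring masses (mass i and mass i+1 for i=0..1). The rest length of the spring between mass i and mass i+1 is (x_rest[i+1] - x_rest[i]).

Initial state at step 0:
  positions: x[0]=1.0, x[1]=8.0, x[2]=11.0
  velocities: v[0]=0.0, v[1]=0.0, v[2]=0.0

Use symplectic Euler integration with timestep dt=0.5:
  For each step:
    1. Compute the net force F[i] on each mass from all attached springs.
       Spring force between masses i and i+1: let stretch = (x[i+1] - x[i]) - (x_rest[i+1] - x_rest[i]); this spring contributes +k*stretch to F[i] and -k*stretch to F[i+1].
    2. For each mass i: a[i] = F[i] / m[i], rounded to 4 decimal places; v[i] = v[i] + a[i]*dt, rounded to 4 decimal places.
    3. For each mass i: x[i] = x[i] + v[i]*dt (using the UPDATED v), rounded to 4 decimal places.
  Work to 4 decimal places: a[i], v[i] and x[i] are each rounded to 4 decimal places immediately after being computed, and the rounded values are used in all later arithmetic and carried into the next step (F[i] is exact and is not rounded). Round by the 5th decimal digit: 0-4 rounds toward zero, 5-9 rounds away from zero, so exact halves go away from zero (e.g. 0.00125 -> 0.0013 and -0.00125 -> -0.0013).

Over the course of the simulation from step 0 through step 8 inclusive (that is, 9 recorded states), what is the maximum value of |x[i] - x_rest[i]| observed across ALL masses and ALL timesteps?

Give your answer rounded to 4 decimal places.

Answer: 2.8125

Derivation:
Step 0: x=[1.0000 8.0000 11.0000] v=[0.0000 0.0000 0.0000]
Step 1: x=[3.0000 6.0000 11.0000] v=[4.0000 -4.0000 0.0000]
Step 2: x=[5.0000 5.0000 10.0000] v=[4.0000 -2.0000 -2.0000]
Step 3: x=[5.5000 6.5000 8.0000] v=[1.0000 3.0000 -4.0000]
Step 4: x=[5.0000 8.2500 6.7500] v=[-1.0000 3.5000 -2.5000]
Step 5: x=[4.6250 7.6250 7.7500] v=[-0.7500 -1.2500 2.0000]
Step 6: x=[4.2500 5.5625 10.1875] v=[-0.7500 -4.1250 4.8750]
Step 7: x=[3.0313 5.1563 11.8125] v=[-2.4375 -0.8125 3.2500]
Step 8: x=[1.3751 7.0157 11.6094] v=[-3.3125 3.7187 -0.4062]
Max displacement = 2.8125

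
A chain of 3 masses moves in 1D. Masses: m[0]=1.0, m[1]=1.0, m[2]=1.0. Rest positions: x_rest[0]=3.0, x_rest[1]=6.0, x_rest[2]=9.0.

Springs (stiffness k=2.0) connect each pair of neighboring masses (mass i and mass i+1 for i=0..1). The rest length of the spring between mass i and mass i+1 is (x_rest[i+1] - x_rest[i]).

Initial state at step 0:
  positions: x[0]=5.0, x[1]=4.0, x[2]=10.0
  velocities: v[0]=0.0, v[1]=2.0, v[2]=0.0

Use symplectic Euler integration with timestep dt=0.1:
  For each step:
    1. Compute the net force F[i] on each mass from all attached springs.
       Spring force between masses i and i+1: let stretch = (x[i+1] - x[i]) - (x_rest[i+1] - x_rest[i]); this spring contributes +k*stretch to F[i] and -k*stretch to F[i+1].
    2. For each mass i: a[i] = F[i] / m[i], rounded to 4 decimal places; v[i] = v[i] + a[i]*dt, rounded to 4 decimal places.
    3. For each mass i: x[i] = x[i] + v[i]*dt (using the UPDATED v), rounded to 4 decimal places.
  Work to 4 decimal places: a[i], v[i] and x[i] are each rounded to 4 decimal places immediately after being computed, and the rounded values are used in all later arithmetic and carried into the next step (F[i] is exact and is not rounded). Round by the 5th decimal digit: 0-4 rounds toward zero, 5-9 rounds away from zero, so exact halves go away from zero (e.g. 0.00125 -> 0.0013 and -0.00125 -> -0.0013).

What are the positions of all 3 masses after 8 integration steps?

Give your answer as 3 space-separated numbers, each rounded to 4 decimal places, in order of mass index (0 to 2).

Step 0: x=[5.0000 4.0000 10.0000] v=[0.0000 2.0000 0.0000]
Step 1: x=[4.9200 4.3400 9.9400] v=[-0.8000 3.4000 -0.6000]
Step 2: x=[4.7684 4.8036 9.8280] v=[-1.5160 4.6360 -1.1200]
Step 3: x=[4.5575 5.3670 9.6755] v=[-2.1090 5.6338 -1.5249]
Step 4: x=[4.3028 6.0004 9.4968] v=[-2.5471 6.3336 -1.7866]
Step 5: x=[4.0220 6.6697 9.3082] v=[-2.8076 6.6934 -1.8859]
Step 6: x=[3.7342 7.3389 9.1268] v=[-2.8781 6.6916 -1.8136]
Step 7: x=[3.4585 7.9717 8.9697] v=[-2.7572 6.3282 -1.5712]
Step 8: x=[3.2130 8.5342 8.8526] v=[-2.4546 5.6252 -1.1708]

Answer: 3.2130 8.5342 8.8526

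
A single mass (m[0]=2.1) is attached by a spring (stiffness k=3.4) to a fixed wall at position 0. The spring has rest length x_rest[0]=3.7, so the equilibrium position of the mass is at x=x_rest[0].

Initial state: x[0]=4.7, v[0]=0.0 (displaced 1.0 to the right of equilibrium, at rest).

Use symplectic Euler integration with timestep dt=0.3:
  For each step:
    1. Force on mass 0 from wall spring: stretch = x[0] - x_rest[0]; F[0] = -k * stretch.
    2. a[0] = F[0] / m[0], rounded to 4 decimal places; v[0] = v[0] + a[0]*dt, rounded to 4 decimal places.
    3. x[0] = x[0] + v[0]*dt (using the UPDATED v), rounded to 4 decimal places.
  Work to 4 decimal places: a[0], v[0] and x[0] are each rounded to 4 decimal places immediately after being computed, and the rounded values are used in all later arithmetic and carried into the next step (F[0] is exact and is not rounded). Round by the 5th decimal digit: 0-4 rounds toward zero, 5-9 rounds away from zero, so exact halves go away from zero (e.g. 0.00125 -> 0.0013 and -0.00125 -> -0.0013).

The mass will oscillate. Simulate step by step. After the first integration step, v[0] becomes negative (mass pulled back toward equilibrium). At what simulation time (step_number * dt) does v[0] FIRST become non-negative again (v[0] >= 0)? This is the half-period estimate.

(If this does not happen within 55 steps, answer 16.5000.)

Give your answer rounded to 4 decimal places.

Step 0: x=[4.7000] v=[0.0000]
Step 1: x=[4.5543] v=[-0.4857]
Step 2: x=[4.2841] v=[-0.9007]
Step 3: x=[3.9288] v=[-1.1844]
Step 4: x=[3.5402] v=[-1.2955]
Step 5: x=[3.1748] v=[-1.2179]
Step 6: x=[2.8860] v=[-0.9628]
Step 7: x=[2.7158] v=[-0.5674]
Step 8: x=[2.6890] v=[-0.0894]
Step 9: x=[2.8095] v=[0.4017]
First v>=0 after going negative at step 9, time=2.7000

Answer: 2.7000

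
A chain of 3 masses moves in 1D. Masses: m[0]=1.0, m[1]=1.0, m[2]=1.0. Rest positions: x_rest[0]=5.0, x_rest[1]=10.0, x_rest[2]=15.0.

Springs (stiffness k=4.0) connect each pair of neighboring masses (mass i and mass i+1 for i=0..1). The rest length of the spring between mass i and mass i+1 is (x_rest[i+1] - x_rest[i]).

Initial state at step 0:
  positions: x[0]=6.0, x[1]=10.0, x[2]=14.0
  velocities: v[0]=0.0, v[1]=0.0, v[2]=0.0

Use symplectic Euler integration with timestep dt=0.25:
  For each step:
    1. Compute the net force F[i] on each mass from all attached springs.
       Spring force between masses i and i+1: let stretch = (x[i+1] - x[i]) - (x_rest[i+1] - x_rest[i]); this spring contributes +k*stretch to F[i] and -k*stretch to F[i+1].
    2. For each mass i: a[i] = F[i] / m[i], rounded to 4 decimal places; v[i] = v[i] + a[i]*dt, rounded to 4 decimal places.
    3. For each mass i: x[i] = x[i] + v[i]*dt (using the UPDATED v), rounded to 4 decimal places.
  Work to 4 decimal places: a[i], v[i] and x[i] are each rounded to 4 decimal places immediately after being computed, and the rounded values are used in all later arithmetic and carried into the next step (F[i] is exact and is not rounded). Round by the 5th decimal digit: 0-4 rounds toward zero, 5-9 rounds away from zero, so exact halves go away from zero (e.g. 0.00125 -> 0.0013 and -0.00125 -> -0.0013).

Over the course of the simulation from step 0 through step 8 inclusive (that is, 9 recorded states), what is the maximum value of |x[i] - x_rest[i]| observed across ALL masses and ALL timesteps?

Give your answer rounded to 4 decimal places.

Step 0: x=[6.0000 10.0000 14.0000] v=[0.0000 0.0000 0.0000]
Step 1: x=[5.7500 10.0000 14.2500] v=[-1.0000 0.0000 1.0000]
Step 2: x=[5.3125 10.0000 14.6875] v=[-1.7500 0.0000 1.7500]
Step 3: x=[4.7969 10.0000 15.2031] v=[-2.0625 0.0000 2.0625]
Step 4: x=[4.3321 10.0000 15.6680] v=[-1.8594 0.0000 1.8594]
Step 5: x=[4.0342 10.0000 15.9659] v=[-1.1915 0.0001 1.1914]
Step 6: x=[3.9778 10.0001 16.0223] v=[-0.2257 0.0002 0.2255]
Step 7: x=[4.1770 10.0001 15.8231] v=[0.7966 0.0001 -0.7967]
Step 8: x=[4.5819 10.0001 15.4182] v=[1.6197 0.0000 -1.6197]
Max displacement = 1.0223

Answer: 1.0223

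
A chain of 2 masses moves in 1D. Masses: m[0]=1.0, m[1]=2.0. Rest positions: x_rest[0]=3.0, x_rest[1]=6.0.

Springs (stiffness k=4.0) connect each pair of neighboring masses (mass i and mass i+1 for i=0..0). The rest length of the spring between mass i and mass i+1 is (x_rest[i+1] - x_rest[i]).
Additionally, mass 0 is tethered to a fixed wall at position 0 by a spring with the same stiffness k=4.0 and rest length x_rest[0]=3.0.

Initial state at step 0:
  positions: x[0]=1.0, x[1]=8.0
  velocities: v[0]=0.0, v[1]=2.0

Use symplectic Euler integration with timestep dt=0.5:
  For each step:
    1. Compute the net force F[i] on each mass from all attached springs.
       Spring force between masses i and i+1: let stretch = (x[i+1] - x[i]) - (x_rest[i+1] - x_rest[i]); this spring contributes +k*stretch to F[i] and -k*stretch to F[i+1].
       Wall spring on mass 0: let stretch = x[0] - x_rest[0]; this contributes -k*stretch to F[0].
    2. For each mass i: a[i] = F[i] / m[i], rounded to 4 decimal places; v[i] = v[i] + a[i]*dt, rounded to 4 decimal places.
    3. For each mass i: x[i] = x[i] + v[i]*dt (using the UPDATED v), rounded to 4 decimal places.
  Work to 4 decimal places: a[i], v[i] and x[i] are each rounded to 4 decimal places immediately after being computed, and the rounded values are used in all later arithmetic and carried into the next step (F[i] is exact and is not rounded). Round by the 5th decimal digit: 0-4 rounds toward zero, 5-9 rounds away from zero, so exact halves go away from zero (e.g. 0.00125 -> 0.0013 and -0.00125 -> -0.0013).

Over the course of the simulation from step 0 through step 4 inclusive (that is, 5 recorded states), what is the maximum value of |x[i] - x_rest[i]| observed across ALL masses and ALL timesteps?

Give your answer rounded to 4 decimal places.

Step 0: x=[1.0000 8.0000] v=[0.0000 2.0000]
Step 1: x=[7.0000 7.0000] v=[12.0000 -2.0000]
Step 2: x=[6.0000 7.5000] v=[-2.0000 1.0000]
Step 3: x=[0.5000 8.7500] v=[-11.0000 2.5000]
Step 4: x=[2.7500 7.3750] v=[4.5000 -2.7500]
Max displacement = 4.0000

Answer: 4.0000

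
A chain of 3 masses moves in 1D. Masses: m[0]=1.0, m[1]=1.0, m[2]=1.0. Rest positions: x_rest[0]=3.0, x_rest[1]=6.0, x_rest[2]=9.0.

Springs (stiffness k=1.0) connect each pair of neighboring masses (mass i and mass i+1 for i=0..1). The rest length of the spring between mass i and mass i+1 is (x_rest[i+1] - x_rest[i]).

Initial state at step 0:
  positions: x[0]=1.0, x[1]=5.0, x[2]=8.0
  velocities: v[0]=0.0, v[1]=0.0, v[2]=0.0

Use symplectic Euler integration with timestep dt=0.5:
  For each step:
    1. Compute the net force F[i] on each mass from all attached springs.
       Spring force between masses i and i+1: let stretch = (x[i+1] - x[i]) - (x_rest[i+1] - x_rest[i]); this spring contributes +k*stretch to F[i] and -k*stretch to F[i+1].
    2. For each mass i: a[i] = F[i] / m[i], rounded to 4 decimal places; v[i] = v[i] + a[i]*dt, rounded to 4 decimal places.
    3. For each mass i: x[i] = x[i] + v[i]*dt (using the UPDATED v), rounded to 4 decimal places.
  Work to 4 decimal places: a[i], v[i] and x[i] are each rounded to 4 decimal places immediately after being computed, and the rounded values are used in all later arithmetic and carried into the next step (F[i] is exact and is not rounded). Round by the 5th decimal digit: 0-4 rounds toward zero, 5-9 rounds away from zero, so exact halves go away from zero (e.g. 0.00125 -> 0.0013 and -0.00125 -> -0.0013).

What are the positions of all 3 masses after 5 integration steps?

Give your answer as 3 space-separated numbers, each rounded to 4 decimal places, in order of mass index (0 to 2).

Answer: 2.1105 4.7452 7.1445

Derivation:
Step 0: x=[1.0000 5.0000 8.0000] v=[0.0000 0.0000 0.0000]
Step 1: x=[1.2500 4.7500 8.0000] v=[0.5000 -0.5000 0.0000]
Step 2: x=[1.6250 4.4375 7.9375] v=[0.7500 -0.6250 -0.1250]
Step 3: x=[1.9532 4.2969 7.7500] v=[0.6563 -0.2813 -0.3750]
Step 4: x=[2.1173 4.4336 7.4492] v=[0.3282 0.2734 -0.6016]
Step 5: x=[2.1105 4.7452 7.1445] v=[-0.0137 0.6231 -0.6094]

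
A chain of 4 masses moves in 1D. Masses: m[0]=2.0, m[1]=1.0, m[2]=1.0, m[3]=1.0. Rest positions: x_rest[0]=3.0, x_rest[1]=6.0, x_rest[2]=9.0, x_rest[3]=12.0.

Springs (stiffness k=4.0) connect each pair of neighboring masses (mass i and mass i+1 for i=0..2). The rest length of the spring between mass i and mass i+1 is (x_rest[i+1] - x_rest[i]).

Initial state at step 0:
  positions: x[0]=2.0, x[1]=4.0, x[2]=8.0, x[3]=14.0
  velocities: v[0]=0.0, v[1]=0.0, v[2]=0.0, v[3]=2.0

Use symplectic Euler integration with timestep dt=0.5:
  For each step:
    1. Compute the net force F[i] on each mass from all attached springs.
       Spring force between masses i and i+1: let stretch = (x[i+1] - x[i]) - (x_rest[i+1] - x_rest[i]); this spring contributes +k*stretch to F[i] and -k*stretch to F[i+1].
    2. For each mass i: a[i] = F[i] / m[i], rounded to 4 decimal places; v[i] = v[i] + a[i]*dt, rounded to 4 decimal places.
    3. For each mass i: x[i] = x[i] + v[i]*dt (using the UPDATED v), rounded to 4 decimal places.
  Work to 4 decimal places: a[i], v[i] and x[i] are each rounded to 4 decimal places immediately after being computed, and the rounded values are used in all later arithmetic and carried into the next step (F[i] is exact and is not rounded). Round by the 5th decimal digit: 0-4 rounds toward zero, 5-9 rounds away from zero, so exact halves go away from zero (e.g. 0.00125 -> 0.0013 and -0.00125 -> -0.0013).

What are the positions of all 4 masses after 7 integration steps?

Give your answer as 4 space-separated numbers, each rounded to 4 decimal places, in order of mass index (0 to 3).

Step 0: x=[2.0000 4.0000 8.0000 14.0000] v=[0.0000 0.0000 0.0000 2.0000]
Step 1: x=[1.5000 6.0000 10.0000 12.0000] v=[-1.0000 4.0000 4.0000 -4.0000]
Step 2: x=[1.7500 7.5000 10.0000 11.0000] v=[0.5000 3.0000 0.0000 -2.0000]
Step 3: x=[3.3750 5.7500 8.5000 12.0000] v=[3.2500 -3.5000 -3.0000 2.0000]
Step 4: x=[4.6875 4.3750 7.7500 12.5000] v=[2.6250 -2.7500 -1.5000 1.0000]
Step 5: x=[4.3438 6.6875 8.3750 11.2500] v=[-0.6875 4.6250 1.2500 -2.5000]
Step 6: x=[3.6719 8.3438 10.1875 10.1250] v=[-1.3438 3.3126 3.6250 -2.2500]
Step 7: x=[3.8360 7.1719 10.0938 12.0625] v=[0.3281 -2.3438 -0.1874 3.8750]

Answer: 3.8360 7.1719 10.0938 12.0625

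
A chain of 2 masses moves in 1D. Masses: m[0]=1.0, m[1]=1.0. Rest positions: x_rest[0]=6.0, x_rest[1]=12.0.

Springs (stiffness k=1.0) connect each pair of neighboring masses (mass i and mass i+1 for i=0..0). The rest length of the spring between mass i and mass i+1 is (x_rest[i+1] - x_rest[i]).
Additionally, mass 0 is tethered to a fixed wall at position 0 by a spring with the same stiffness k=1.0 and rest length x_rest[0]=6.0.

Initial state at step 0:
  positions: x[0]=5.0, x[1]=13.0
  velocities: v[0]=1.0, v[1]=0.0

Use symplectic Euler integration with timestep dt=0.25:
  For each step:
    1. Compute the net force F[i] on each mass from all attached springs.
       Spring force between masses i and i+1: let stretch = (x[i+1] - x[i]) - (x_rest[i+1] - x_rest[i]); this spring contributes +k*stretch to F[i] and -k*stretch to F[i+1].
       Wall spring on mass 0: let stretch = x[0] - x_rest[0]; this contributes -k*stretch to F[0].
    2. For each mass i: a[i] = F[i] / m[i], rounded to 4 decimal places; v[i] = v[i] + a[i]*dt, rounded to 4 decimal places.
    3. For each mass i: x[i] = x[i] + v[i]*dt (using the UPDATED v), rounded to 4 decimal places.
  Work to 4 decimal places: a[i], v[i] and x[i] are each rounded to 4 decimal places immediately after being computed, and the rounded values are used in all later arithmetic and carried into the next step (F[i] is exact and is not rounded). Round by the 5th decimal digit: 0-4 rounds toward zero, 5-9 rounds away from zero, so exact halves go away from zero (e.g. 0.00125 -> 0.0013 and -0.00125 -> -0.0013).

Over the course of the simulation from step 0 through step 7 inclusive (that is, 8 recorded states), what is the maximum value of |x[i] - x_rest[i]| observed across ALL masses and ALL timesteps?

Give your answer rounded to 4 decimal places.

Answer: 1.7969

Derivation:
Step 0: x=[5.0000 13.0000] v=[1.0000 0.0000]
Step 1: x=[5.4375 12.8750] v=[1.7500 -0.5000]
Step 2: x=[6.0000 12.6602] v=[2.2500 -0.8594]
Step 3: x=[6.6038 12.4041] v=[2.4151 -1.0245]
Step 4: x=[7.1574 12.1605] v=[2.2142 -0.9746]
Step 5: x=[7.5763 11.9792] v=[1.6756 -0.7254]
Step 6: x=[7.7969 11.8977] v=[0.8823 -0.3261]
Step 7: x=[7.7865 11.9349] v=[-0.0417 0.1487]
Max displacement = 1.7969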